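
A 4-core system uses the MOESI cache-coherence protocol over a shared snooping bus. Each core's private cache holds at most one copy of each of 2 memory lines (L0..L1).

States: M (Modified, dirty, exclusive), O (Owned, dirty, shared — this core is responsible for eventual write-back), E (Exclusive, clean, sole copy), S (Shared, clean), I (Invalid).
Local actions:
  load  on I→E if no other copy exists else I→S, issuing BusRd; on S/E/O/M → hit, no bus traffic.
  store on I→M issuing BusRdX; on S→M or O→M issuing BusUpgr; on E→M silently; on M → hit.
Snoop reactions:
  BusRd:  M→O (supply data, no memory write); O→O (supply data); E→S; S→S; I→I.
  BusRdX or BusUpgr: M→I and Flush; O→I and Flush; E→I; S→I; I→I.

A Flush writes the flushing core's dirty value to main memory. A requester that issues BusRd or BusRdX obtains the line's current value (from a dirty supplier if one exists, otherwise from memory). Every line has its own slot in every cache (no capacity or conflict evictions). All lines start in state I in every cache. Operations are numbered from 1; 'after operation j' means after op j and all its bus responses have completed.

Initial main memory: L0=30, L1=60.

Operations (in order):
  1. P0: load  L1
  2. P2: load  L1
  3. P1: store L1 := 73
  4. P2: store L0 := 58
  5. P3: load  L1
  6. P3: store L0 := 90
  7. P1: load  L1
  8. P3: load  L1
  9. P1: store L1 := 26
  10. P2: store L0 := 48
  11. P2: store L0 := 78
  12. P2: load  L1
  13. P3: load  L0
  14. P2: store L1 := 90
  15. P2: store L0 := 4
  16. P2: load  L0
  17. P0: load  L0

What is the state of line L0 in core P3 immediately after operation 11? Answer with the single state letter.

state = I

  op1 P0: load  L1 → E/I/I/I on L1; bus BusRd; mem=60
  op2 P2: load  L1 → S/I/S/I on L1; bus BusRd; mem=60
  op3 P1: store L1 := 73 → I/M/I/I on L1; bus BusRdX; mem=60
  op4 P2: store L0 := 58 → I/I/M/I on L0; bus BusRdX; mem=30
  op5 P3: load  L1 → I/O/I/S on L1; bus BusRd; mem=60
  op6 P3: store L0 := 90 → I/I/I/M on L0; bus BusRdX Flush; mem=58
  op7 P1: load  L1 → I/O/I/S on L1; bus (none); mem=60
  op8 P3: load  L1 → I/O/I/S on L1; bus (none); mem=60
  op9 P1: store L1 := 26 → I/M/I/I on L1; bus BusUpgr; mem=60
  op10 P2: store L0 := 48 → I/I/M/I on L0; bus BusRdX Flush; mem=90
  op11 P2: store L0 := 78 → I/I/M/I on L0; bus (none); mem=90
  op12 P2: load  L1 → I/O/S/I on L1; bus BusRd; mem=60
  op13 P3: load  L0 → I/I/O/S on L0; bus BusRd; mem=90
  op14 P2: store L1 := 90 → I/I/M/I on L1; bus BusUpgr Flush; mem=26
  op15 P2: store L0 := 4 → I/I/M/I on L0; bus BusUpgr; mem=90
  op16 P2: load  L0 → I/I/M/I on L0; bus (none); mem=90
  op17 P0: load  L0 → S/I/O/I on L0; bus BusRd; mem=90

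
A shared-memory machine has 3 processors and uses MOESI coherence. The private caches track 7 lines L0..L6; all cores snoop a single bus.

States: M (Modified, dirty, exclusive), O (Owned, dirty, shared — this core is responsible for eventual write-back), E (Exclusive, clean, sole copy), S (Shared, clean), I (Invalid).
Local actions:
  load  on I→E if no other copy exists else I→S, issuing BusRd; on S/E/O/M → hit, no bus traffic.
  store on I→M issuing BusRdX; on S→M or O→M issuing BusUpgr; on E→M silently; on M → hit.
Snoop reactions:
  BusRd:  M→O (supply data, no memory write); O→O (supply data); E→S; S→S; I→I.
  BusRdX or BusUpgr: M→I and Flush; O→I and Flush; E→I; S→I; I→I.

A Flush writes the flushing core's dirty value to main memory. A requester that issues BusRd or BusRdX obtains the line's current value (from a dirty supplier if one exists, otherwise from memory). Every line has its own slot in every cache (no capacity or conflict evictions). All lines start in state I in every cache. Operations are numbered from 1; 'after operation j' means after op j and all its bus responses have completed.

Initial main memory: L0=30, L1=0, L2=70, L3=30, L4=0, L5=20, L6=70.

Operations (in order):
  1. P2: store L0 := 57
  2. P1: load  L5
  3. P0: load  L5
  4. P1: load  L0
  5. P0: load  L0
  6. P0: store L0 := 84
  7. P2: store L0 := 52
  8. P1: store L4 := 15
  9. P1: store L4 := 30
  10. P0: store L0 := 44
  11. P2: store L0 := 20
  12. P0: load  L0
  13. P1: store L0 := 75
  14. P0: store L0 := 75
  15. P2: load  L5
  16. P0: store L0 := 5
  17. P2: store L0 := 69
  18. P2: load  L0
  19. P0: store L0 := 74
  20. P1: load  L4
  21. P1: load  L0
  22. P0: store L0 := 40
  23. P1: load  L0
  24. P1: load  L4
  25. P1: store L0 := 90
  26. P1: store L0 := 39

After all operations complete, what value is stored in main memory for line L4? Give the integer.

  op1 P2: store L0 := 57 → I/I/M on L0; bus BusRdX; mem=30
  op2 P1: load  L5 → I/E/I on L5; bus BusRd; mem=20
  op3 P0: load  L5 → S/S/I on L5; bus BusRd; mem=20
  op4 P1: load  L0 → I/S/O on L0; bus BusRd; mem=30
  op5 P0: load  L0 → S/S/O on L0; bus BusRd; mem=30
  op6 P0: store L0 := 84 → M/I/I on L0; bus BusUpgr Flush; mem=57
  op7 P2: store L0 := 52 → I/I/M on L0; bus BusRdX Flush; mem=84
  op8 P1: store L4 := 15 → I/M/I on L4; bus BusRdX; mem=0
  op9 P1: store L4 := 30 → I/M/I on L4; bus (none); mem=0
  op10 P0: store L0 := 44 → M/I/I on L0; bus BusRdX Flush; mem=52
  op11 P2: store L0 := 20 → I/I/M on L0; bus BusRdX Flush; mem=44
  op12 P0: load  L0 → S/I/O on L0; bus BusRd; mem=44
  op13 P1: store L0 := 75 → I/M/I on L0; bus BusRdX Flush; mem=20
  op14 P0: store L0 := 75 → M/I/I on L0; bus BusRdX Flush; mem=75
  op15 P2: load  L5 → S/S/S on L5; bus BusRd; mem=20
  op16 P0: store L0 := 5 → M/I/I on L0; bus (none); mem=75
  op17 P2: store L0 := 69 → I/I/M on L0; bus BusRdX Flush; mem=5
  op18 P2: load  L0 → I/I/M on L0; bus (none); mem=5
  op19 P0: store L0 := 74 → M/I/I on L0; bus BusRdX Flush; mem=69
  op20 P1: load  L4 → I/M/I on L4; bus (none); mem=0
  op21 P1: load  L0 → O/S/I on L0; bus BusRd; mem=69
  op22 P0: store L0 := 40 → M/I/I on L0; bus BusUpgr; mem=69
  op23 P1: load  L0 → O/S/I on L0; bus BusRd; mem=69
  op24 P1: load  L4 → I/M/I on L4; bus (none); mem=0
  op25 P1: store L0 := 90 → I/M/I on L0; bus BusUpgr Flush; mem=40
  op26 P1: store L0 := 39 → I/M/I on L0; bus (none); mem=40

memory[L4] = 0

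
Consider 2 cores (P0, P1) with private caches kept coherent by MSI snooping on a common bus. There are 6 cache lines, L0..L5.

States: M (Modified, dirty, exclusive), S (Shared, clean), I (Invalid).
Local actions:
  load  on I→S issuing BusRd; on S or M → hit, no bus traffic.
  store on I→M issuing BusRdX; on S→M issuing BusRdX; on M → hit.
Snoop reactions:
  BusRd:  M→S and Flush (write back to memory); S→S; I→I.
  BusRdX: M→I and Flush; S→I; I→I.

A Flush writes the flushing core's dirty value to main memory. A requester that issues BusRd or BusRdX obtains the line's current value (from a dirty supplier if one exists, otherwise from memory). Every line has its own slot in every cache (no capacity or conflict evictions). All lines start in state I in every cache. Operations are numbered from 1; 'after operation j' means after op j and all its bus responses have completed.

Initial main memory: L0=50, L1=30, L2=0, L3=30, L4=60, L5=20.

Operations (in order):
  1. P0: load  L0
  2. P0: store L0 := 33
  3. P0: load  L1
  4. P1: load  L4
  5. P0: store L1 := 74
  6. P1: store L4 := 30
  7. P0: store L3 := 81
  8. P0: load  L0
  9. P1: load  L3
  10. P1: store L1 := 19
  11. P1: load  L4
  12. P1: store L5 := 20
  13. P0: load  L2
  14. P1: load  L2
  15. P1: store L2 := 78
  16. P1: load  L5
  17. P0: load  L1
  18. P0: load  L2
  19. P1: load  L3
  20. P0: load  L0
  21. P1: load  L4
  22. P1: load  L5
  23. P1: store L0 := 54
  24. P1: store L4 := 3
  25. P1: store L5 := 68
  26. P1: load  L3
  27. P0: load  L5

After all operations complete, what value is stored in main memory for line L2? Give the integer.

memory[L2] = 78

[1] P0: load  L0 | P0:S(50), P1:I | bus: BusRd
[2] P0: store L0 := 33 | P0:M(33), P1:I | bus: BusRdX
[3] P0: load  L1 | P0:S(30), P1:I | bus: BusRd
[4] P1: load  L4 | P0:I, P1:S(60) | bus: BusRd
[5] P0: store L1 := 74 | P0:M(74), P1:I | bus: BusRdX
[6] P1: store L4 := 30 | P0:I, P1:M(30) | bus: BusRdX
[7] P0: store L3 := 81 | P0:M(81), P1:I | bus: BusRdX
[8] P0: load  L0 | P0:M(33), P1:I | bus: none
[9] P1: load  L3 | P0:S(81), P1:S(81) | bus: BusRd,Flush
[10] P1: store L1 := 19 | P0:I, P1:M(19) | bus: BusRdX,Flush
[11] P1: load  L4 | P0:I, P1:M(30) | bus: none
[12] P1: store L5 := 20 | P0:I, P1:M(20) | bus: BusRdX
[13] P0: load  L2 | P0:S(0), P1:I | bus: BusRd
[14] P1: load  L2 | P0:S(0), P1:S(0) | bus: BusRd
[15] P1: store L2 := 78 | P0:I, P1:M(78) | bus: BusRdX
[16] P1: load  L5 | P0:I, P1:M(20) | bus: none
[17] P0: load  L1 | P0:S(19), P1:S(19) | bus: BusRd,Flush
[18] P0: load  L2 | P0:S(78), P1:S(78) | bus: BusRd,Flush
[19] P1: load  L3 | P0:S(81), P1:S(81) | bus: none
[20] P0: load  L0 | P0:M(33), P1:I | bus: none
[21] P1: load  L4 | P0:I, P1:M(30) | bus: none
[22] P1: load  L5 | P0:I, P1:M(20) | bus: none
[23] P1: store L0 := 54 | P0:I, P1:M(54) | bus: BusRdX,Flush
[24] P1: store L4 := 3 | P0:I, P1:M(3) | bus: none
[25] P1: store L5 := 68 | P0:I, P1:M(68) | bus: none
[26] P1: load  L3 | P0:S(81), P1:S(81) | bus: none
[27] P0: load  L5 | P0:S(68), P1:S(68) | bus: BusRd,Flush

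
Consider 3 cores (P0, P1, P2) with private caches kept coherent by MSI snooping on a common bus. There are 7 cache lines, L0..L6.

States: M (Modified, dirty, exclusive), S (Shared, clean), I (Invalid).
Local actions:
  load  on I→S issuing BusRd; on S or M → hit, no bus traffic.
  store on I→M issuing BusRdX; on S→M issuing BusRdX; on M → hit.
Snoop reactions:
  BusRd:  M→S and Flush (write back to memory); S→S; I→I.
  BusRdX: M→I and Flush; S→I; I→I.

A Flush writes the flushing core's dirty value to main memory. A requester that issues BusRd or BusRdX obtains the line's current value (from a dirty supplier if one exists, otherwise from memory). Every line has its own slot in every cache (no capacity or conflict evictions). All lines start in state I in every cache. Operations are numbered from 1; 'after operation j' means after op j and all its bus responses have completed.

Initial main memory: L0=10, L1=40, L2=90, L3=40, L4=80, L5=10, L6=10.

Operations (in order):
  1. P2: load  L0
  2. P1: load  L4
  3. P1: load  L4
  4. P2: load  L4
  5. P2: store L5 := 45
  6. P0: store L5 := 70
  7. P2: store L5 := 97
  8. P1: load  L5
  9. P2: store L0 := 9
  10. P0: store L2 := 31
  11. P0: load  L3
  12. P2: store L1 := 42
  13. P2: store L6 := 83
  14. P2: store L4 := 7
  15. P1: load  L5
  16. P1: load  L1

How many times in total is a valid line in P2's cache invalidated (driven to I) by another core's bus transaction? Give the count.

step 1: P2: load  L0  ⟶  IIS  (L0)  txn=BusRd  M[L0]=10
step 2: P1: load  L4  ⟶  ISI  (L4)  txn=BusRd  M[L4]=80
step 3: P1: load  L4  ⟶  ISI  (L4)  txn=∅  M[L4]=80
step 4: P2: load  L4  ⟶  ISS  (L4)  txn=BusRd  M[L4]=80
step 5: P2: store L5 := 45  ⟶  IIM  (L5)  txn=BusRdX  M[L5]=10
step 6: P0: store L5 := 70  ⟶  MII  (L5)  txn=BusRdX+Flush  M[L5]=45
step 7: P2: store L5 := 97  ⟶  IIM  (L5)  txn=BusRdX+Flush  M[L5]=70
step 8: P1: load  L5  ⟶  ISS  (L5)  txn=BusRd+Flush  M[L5]=97
step 9: P2: store L0 := 9  ⟶  IIM  (L0)  txn=BusRdX  M[L0]=10
step 10: P0: store L2 := 31  ⟶  MII  (L2)  txn=BusRdX  M[L2]=90
step 11: P0: load  L3  ⟶  SII  (L3)  txn=BusRd  M[L3]=40
step 12: P2: store L1 := 42  ⟶  IIM  (L1)  txn=BusRdX  M[L1]=40
step 13: P2: store L6 := 83  ⟶  IIM  (L6)  txn=BusRdX  M[L6]=10
step 14: P2: store L4 := 7  ⟶  IIM  (L4)  txn=BusRdX  M[L4]=80
step 15: P1: load  L5  ⟶  ISS  (L5)  txn=∅  M[L5]=97
step 16: P1: load  L1  ⟶  ISS  (L1)  txn=BusRd+Flush  M[L1]=42

invalidations = 1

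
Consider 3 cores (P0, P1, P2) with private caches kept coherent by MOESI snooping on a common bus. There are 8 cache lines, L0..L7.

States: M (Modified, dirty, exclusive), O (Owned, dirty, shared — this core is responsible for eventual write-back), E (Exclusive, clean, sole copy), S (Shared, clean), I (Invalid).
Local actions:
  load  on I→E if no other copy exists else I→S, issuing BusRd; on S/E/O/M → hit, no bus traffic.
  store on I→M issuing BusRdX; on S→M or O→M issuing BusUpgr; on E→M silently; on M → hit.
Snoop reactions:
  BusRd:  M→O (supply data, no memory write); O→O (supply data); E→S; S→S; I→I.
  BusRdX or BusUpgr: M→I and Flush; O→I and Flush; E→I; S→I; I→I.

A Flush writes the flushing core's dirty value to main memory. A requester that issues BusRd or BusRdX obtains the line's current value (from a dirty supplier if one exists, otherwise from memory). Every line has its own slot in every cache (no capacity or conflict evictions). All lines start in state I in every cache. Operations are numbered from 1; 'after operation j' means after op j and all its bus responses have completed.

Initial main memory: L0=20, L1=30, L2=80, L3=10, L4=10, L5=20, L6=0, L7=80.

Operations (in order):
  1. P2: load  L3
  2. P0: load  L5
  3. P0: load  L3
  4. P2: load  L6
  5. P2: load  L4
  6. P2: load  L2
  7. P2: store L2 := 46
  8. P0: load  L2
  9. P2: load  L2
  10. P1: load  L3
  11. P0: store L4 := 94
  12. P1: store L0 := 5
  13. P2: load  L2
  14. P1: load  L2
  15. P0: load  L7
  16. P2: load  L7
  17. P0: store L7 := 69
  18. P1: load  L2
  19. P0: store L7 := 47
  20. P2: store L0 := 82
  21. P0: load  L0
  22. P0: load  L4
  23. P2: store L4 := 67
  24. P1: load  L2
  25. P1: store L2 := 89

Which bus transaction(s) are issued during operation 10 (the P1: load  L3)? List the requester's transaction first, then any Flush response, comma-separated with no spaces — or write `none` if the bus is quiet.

[1] P2: load  L3 | P0:I, P1:I, P2:E(10) | bus: BusRd
[2] P0: load  L5 | P0:E(20), P1:I, P2:I | bus: BusRd
[3] P0: load  L3 | P0:S(10), P1:I, P2:S(10) | bus: BusRd
[4] P2: load  L6 | P0:I, P1:I, P2:E(0) | bus: BusRd
[5] P2: load  L4 | P0:I, P1:I, P2:E(10) | bus: BusRd
[6] P2: load  L2 | P0:I, P1:I, P2:E(80) | bus: BusRd
[7] P2: store L2 := 46 | P0:I, P1:I, P2:M(46) | bus: none
[8] P0: load  L2 | P0:S(46), P1:I, P2:O(46) | bus: BusRd
[9] P2: load  L2 | P0:S(46), P1:I, P2:O(46) | bus: none
[10] P1: load  L3 | P0:S(10), P1:S(10), P2:S(10) | bus: BusRd
[11] P0: store L4 := 94 | P0:M(94), P1:I, P2:I | bus: BusRdX
[12] P1: store L0 := 5 | P0:I, P1:M(5), P2:I | bus: BusRdX
[13] P2: load  L2 | P0:S(46), P1:I, P2:O(46) | bus: none
[14] P1: load  L2 | P0:S(46), P1:S(46), P2:O(46) | bus: BusRd
[15] P0: load  L7 | P0:E(80), P1:I, P2:I | bus: BusRd
[16] P2: load  L7 | P0:S(80), P1:I, P2:S(80) | bus: BusRd
[17] P0: store L7 := 69 | P0:M(69), P1:I, P2:I | bus: BusUpgr
[18] P1: load  L2 | P0:S(46), P1:S(46), P2:O(46) | bus: none
[19] P0: store L7 := 47 | P0:M(47), P1:I, P2:I | bus: none
[20] P2: store L0 := 82 | P0:I, P1:I, P2:M(82) | bus: BusRdX,Flush
[21] P0: load  L0 | P0:S(82), P1:I, P2:O(82) | bus: BusRd
[22] P0: load  L4 | P0:M(94), P1:I, P2:I | bus: none
[23] P2: store L4 := 67 | P0:I, P1:I, P2:M(67) | bus: BusRdX,Flush
[24] P1: load  L2 | P0:S(46), P1:S(46), P2:O(46) | bus: none
[25] P1: store L2 := 89 | P0:I, P1:M(89), P2:I | bus: BusUpgr,Flush

bus = BusRd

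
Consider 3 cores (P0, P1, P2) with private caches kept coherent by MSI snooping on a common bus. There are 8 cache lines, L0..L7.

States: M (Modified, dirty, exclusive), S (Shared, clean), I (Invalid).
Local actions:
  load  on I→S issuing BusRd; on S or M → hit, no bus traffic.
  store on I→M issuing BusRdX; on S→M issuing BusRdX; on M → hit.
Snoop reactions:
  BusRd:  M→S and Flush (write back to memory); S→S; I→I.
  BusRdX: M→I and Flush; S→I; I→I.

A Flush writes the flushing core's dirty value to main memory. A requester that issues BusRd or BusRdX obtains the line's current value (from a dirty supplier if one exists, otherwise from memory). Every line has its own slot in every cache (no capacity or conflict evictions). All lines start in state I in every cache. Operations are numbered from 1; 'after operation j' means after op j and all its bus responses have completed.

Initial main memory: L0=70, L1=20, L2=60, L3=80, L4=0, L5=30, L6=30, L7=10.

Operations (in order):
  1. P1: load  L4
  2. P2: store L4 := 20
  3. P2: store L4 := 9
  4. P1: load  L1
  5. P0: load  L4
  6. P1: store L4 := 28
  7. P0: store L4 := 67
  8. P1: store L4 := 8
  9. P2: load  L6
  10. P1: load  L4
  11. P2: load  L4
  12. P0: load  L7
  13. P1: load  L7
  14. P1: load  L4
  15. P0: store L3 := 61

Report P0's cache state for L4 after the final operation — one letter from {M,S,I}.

[1] P1: load  L4 | P0:I, P1:S(0), P2:I | bus: BusRd
[2] P2: store L4 := 20 | P0:I, P1:I, P2:M(20) | bus: BusRdX
[3] P2: store L4 := 9 | P0:I, P1:I, P2:M(9) | bus: none
[4] P1: load  L1 | P0:I, P1:S(20), P2:I | bus: BusRd
[5] P0: load  L4 | P0:S(9), P1:I, P2:S(9) | bus: BusRd,Flush
[6] P1: store L4 := 28 | P0:I, P1:M(28), P2:I | bus: BusRdX
[7] P0: store L4 := 67 | P0:M(67), P1:I, P2:I | bus: BusRdX,Flush
[8] P1: store L4 := 8 | P0:I, P1:M(8), P2:I | bus: BusRdX,Flush
[9] P2: load  L6 | P0:I, P1:I, P2:S(30) | bus: BusRd
[10] P1: load  L4 | P0:I, P1:M(8), P2:I | bus: none
[11] P2: load  L4 | P0:I, P1:S(8), P2:S(8) | bus: BusRd,Flush
[12] P0: load  L7 | P0:S(10), P1:I, P2:I | bus: BusRd
[13] P1: load  L7 | P0:S(10), P1:S(10), P2:I | bus: BusRd
[14] P1: load  L4 | P0:I, P1:S(8), P2:S(8) | bus: none
[15] P0: store L3 := 61 | P0:M(61), P1:I, P2:I | bus: BusRdX

state = I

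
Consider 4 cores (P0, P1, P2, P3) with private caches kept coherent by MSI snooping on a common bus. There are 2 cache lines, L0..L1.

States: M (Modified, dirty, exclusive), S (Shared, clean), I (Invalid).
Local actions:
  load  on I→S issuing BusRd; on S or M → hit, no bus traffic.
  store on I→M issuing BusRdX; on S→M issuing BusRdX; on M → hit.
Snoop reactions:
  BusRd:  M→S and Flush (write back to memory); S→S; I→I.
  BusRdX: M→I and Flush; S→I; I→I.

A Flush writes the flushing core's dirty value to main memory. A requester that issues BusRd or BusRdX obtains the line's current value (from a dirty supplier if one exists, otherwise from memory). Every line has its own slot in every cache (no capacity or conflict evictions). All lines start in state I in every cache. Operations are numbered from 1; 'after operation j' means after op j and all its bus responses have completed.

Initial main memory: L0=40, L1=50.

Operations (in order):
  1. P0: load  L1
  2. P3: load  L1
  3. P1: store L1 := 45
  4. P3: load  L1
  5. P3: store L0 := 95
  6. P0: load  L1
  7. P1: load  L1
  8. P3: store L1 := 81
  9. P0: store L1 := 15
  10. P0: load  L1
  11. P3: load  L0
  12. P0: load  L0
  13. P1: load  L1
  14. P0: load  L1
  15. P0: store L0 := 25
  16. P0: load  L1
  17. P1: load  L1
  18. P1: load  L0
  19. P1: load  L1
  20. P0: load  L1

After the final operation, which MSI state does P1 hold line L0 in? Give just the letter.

  op1 P0: load  L1 → S/I/I/I on L1; bus BusRd; mem=50
  op2 P3: load  L1 → S/I/I/S on L1; bus BusRd; mem=50
  op3 P1: store L1 := 45 → I/M/I/I on L1; bus BusRdX; mem=50
  op4 P3: load  L1 → I/S/I/S on L1; bus BusRd Flush; mem=45
  op5 P3: store L0 := 95 → I/I/I/M on L0; bus BusRdX; mem=40
  op6 P0: load  L1 → S/S/I/S on L1; bus BusRd; mem=45
  op7 P1: load  L1 → S/S/I/S on L1; bus (none); mem=45
  op8 P3: store L1 := 81 → I/I/I/M on L1; bus BusRdX; mem=45
  op9 P0: store L1 := 15 → M/I/I/I on L1; bus BusRdX Flush; mem=81
  op10 P0: load  L1 → M/I/I/I on L1; bus (none); mem=81
  op11 P3: load  L0 → I/I/I/M on L0; bus (none); mem=40
  op12 P0: load  L0 → S/I/I/S on L0; bus BusRd Flush; mem=95
  op13 P1: load  L1 → S/S/I/I on L1; bus BusRd Flush; mem=15
  op14 P0: load  L1 → S/S/I/I on L1; bus (none); mem=15
  op15 P0: store L0 := 25 → M/I/I/I on L0; bus BusRdX; mem=95
  op16 P0: load  L1 → S/S/I/I on L1; bus (none); mem=15
  op17 P1: load  L1 → S/S/I/I on L1; bus (none); mem=15
  op18 P1: load  L0 → S/S/I/I on L0; bus BusRd Flush; mem=25
  op19 P1: load  L1 → S/S/I/I on L1; bus (none); mem=15
  op20 P0: load  L1 → S/S/I/I on L1; bus (none); mem=15

state = S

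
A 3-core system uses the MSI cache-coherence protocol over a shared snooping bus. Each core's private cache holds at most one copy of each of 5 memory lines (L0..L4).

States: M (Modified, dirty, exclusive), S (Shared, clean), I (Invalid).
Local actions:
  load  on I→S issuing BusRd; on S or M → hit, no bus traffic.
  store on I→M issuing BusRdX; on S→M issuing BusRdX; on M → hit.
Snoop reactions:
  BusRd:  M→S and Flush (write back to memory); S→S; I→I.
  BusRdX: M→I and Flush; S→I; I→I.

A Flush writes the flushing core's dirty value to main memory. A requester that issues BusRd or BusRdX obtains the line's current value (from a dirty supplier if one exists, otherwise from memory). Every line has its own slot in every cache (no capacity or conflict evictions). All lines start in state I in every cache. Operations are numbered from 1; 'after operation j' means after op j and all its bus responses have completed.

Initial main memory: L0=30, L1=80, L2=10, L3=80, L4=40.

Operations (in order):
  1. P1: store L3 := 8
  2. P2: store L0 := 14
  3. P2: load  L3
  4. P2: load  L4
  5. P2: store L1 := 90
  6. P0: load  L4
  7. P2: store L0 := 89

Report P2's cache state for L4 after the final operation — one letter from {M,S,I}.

  op1 P1: store L3 := 8 → I/M/I on L3; bus BusRdX; mem=80
  op2 P2: store L0 := 14 → I/I/M on L0; bus BusRdX; mem=30
  op3 P2: load  L3 → I/S/S on L3; bus BusRd Flush; mem=8
  op4 P2: load  L4 → I/I/S on L4; bus BusRd; mem=40
  op5 P2: store L1 := 90 → I/I/M on L1; bus BusRdX; mem=80
  op6 P0: load  L4 → S/I/S on L4; bus BusRd; mem=40
  op7 P2: store L0 := 89 → I/I/M on L0; bus (none); mem=30

state = S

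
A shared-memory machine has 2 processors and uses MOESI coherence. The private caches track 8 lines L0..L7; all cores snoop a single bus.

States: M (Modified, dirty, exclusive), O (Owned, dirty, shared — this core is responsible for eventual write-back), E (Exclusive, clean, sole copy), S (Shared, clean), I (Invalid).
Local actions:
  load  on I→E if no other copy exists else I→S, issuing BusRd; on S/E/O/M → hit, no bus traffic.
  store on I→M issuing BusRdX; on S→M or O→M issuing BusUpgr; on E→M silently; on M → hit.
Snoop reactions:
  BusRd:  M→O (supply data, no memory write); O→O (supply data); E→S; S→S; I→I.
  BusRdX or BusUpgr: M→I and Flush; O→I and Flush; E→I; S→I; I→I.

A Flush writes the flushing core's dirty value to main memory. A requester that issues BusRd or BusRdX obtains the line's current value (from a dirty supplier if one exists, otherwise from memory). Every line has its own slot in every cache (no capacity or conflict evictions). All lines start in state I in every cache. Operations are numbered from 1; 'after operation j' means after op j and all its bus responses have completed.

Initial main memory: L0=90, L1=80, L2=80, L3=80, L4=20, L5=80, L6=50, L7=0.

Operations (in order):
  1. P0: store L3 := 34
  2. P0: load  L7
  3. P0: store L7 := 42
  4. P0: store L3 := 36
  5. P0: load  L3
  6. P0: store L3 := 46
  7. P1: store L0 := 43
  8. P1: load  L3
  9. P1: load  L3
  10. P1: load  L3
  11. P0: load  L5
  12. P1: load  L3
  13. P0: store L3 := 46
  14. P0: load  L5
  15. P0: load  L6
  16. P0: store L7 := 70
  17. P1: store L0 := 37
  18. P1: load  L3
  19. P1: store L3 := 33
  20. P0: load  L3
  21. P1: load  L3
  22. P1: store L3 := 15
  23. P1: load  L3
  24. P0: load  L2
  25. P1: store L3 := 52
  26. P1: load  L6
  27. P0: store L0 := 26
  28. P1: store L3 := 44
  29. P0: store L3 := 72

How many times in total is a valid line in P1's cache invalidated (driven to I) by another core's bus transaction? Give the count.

step 1: P0: store L3 := 34  ⟶  MI  (L3)  txn=BusRdX  M[L3]=80
step 2: P0: load  L7  ⟶  EI  (L7)  txn=BusRd  M[L7]=0
step 3: P0: store L7 := 42  ⟶  MI  (L7)  txn=∅  M[L7]=0
step 4: P0: store L3 := 36  ⟶  MI  (L3)  txn=∅  M[L3]=80
step 5: P0: load  L3  ⟶  MI  (L3)  txn=∅  M[L3]=80
step 6: P0: store L3 := 46  ⟶  MI  (L3)  txn=∅  M[L3]=80
step 7: P1: store L0 := 43  ⟶  IM  (L0)  txn=BusRdX  M[L0]=90
step 8: P1: load  L3  ⟶  OS  (L3)  txn=BusRd  M[L3]=80
step 9: P1: load  L3  ⟶  OS  (L3)  txn=∅  M[L3]=80
step 10: P1: load  L3  ⟶  OS  (L3)  txn=∅  M[L3]=80
step 11: P0: load  L5  ⟶  EI  (L5)  txn=BusRd  M[L5]=80
step 12: P1: load  L3  ⟶  OS  (L3)  txn=∅  M[L3]=80
step 13: P0: store L3 := 46  ⟶  MI  (L3)  txn=BusUpgr  M[L3]=80
step 14: P0: load  L5  ⟶  EI  (L5)  txn=∅  M[L5]=80
step 15: P0: load  L6  ⟶  EI  (L6)  txn=BusRd  M[L6]=50
step 16: P0: store L7 := 70  ⟶  MI  (L7)  txn=∅  M[L7]=0
step 17: P1: store L0 := 37  ⟶  IM  (L0)  txn=∅  M[L0]=90
step 18: P1: load  L3  ⟶  OS  (L3)  txn=BusRd  M[L3]=80
step 19: P1: store L3 := 33  ⟶  IM  (L3)  txn=BusUpgr+Flush  M[L3]=46
step 20: P0: load  L3  ⟶  SO  (L3)  txn=BusRd  M[L3]=46
step 21: P1: load  L3  ⟶  SO  (L3)  txn=∅  M[L3]=46
step 22: P1: store L3 := 15  ⟶  IM  (L3)  txn=BusUpgr  M[L3]=46
step 23: P1: load  L3  ⟶  IM  (L3)  txn=∅  M[L3]=46
step 24: P0: load  L2  ⟶  EI  (L2)  txn=BusRd  M[L2]=80
step 25: P1: store L3 := 52  ⟶  IM  (L3)  txn=∅  M[L3]=46
step 26: P1: load  L6  ⟶  SS  (L6)  txn=BusRd  M[L6]=50
step 27: P0: store L0 := 26  ⟶  MI  (L0)  txn=BusRdX+Flush  M[L0]=37
step 28: P1: store L3 := 44  ⟶  IM  (L3)  txn=∅  M[L3]=46
step 29: P0: store L3 := 72  ⟶  MI  (L3)  txn=BusRdX+Flush  M[L3]=44

invalidations = 3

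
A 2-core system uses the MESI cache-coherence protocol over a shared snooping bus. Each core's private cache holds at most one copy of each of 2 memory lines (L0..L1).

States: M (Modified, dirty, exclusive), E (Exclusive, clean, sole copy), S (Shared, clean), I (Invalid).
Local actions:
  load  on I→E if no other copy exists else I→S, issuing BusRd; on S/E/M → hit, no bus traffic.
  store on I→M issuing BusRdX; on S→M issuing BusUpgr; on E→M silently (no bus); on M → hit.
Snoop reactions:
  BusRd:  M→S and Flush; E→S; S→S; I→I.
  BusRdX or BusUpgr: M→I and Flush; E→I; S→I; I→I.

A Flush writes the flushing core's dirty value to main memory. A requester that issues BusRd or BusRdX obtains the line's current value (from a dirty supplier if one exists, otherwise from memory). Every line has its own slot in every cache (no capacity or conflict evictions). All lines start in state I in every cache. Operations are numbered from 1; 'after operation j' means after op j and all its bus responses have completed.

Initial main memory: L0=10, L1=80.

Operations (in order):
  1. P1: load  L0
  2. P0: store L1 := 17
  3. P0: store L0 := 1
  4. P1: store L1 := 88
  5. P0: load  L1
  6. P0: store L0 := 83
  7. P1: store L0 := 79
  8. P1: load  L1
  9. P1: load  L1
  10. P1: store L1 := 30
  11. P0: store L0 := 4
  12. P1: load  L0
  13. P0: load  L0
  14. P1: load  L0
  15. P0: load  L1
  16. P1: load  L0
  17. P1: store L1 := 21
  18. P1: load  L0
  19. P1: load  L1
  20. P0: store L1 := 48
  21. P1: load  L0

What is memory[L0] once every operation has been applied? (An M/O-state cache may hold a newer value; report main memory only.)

memory[L0] = 4

[1] P1: load  L0 | P0:I, P1:E(10) | bus: BusRd
[2] P0: store L1 := 17 | P0:M(17), P1:I | bus: BusRdX
[3] P0: store L0 := 1 | P0:M(1), P1:I | bus: BusRdX
[4] P1: store L1 := 88 | P0:I, P1:M(88) | bus: BusRdX,Flush
[5] P0: load  L1 | P0:S(88), P1:S(88) | bus: BusRd,Flush
[6] P0: store L0 := 83 | P0:M(83), P1:I | bus: none
[7] P1: store L0 := 79 | P0:I, P1:M(79) | bus: BusRdX,Flush
[8] P1: load  L1 | P0:S(88), P1:S(88) | bus: none
[9] P1: load  L1 | P0:S(88), P1:S(88) | bus: none
[10] P1: store L1 := 30 | P0:I, P1:M(30) | bus: BusUpgr
[11] P0: store L0 := 4 | P0:M(4), P1:I | bus: BusRdX,Flush
[12] P1: load  L0 | P0:S(4), P1:S(4) | bus: BusRd,Flush
[13] P0: load  L0 | P0:S(4), P1:S(4) | bus: none
[14] P1: load  L0 | P0:S(4), P1:S(4) | bus: none
[15] P0: load  L1 | P0:S(30), P1:S(30) | bus: BusRd,Flush
[16] P1: load  L0 | P0:S(4), P1:S(4) | bus: none
[17] P1: store L1 := 21 | P0:I, P1:M(21) | bus: BusUpgr
[18] P1: load  L0 | P0:S(4), P1:S(4) | bus: none
[19] P1: load  L1 | P0:I, P1:M(21) | bus: none
[20] P0: store L1 := 48 | P0:M(48), P1:I | bus: BusRdX,Flush
[21] P1: load  L0 | P0:S(4), P1:S(4) | bus: none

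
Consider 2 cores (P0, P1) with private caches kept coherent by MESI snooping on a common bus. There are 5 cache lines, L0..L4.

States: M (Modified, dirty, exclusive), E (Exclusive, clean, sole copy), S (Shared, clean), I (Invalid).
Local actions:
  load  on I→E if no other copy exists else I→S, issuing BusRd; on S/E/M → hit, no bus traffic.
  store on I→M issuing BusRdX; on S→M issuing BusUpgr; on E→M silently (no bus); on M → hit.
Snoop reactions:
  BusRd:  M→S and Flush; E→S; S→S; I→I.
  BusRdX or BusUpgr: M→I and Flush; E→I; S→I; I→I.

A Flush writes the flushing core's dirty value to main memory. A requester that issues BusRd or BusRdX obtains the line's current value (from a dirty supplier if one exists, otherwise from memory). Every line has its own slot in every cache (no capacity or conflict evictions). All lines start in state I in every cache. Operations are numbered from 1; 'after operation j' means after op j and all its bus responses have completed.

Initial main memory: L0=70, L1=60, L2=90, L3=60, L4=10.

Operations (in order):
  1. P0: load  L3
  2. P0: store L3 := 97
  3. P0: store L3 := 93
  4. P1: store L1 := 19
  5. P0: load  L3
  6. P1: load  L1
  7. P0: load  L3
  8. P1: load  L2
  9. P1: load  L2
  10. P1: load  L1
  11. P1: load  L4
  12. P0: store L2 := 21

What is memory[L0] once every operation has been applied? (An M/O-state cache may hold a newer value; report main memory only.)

[1] P0: load  L3 | P0:E(60), P1:I | bus: BusRd
[2] P0: store L3 := 97 | P0:M(97), P1:I | bus: none
[3] P0: store L3 := 93 | P0:M(93), P1:I | bus: none
[4] P1: store L1 := 19 | P0:I, P1:M(19) | bus: BusRdX
[5] P0: load  L3 | P0:M(93), P1:I | bus: none
[6] P1: load  L1 | P0:I, P1:M(19) | bus: none
[7] P0: load  L3 | P0:M(93), P1:I | bus: none
[8] P1: load  L2 | P0:I, P1:E(90) | bus: BusRd
[9] P1: load  L2 | P0:I, P1:E(90) | bus: none
[10] P1: load  L1 | P0:I, P1:M(19) | bus: none
[11] P1: load  L4 | P0:I, P1:E(10) | bus: BusRd
[12] P0: store L2 := 21 | P0:M(21), P1:I | bus: BusRdX

memory[L0] = 70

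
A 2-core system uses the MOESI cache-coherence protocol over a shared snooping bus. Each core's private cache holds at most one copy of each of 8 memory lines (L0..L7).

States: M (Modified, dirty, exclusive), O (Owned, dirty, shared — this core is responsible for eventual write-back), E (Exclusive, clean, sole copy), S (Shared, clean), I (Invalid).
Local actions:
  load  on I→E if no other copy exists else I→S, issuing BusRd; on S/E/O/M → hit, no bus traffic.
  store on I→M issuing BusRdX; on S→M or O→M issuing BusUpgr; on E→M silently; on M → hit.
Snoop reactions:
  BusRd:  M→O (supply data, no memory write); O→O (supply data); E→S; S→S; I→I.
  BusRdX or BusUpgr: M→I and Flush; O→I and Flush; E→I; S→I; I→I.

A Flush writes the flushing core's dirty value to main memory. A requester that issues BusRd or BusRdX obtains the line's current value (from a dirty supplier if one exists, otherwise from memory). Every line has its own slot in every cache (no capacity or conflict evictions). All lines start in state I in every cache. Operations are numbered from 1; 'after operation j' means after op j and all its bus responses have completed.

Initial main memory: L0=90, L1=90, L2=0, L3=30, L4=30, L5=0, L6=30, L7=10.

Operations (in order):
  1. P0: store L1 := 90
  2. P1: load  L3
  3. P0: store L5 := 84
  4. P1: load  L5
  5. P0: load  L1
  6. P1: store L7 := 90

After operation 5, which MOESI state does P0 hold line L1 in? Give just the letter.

1. P0: store L1 := 90  bus=[BusRdX]  L1: P0=M P1=I  mem[L1]=90
2. P1: load  L3  bus=[BusRd]  L3: P0=I P1=E  mem[L3]=30
3. P0: store L5 := 84  bus=[BusRdX]  L5: P0=M P1=I  mem[L5]=0
4. P1: load  L5  bus=[BusRd]  L5: P0=O P1=S  mem[L5]=0
5. P0: load  L1  bus=[-]  L1: P0=M P1=I  mem[L1]=90
6. P1: store L7 := 90  bus=[BusRdX]  L7: P0=I P1=M  mem[L7]=10

state = M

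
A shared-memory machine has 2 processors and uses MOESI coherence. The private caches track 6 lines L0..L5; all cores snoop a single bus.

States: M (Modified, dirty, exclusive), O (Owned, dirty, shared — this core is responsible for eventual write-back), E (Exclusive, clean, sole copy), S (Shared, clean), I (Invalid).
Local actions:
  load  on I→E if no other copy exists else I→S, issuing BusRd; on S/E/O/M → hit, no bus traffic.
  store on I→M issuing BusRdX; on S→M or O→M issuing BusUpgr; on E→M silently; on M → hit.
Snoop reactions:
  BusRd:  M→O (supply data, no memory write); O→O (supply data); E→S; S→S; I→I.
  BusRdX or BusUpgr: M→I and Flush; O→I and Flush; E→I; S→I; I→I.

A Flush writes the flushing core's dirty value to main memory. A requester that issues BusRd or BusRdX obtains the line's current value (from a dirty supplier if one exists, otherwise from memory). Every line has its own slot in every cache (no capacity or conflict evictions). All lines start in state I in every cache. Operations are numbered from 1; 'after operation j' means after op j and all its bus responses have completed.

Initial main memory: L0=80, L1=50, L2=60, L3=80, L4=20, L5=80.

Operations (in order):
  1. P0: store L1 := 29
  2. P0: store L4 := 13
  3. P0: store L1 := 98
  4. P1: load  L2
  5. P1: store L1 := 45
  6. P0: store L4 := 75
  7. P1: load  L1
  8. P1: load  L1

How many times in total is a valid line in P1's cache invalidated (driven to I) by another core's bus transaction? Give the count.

  op1 P0: store L1 := 29 → M/I on L1; bus BusRdX; mem=50
  op2 P0: store L4 := 13 → M/I on L4; bus BusRdX; mem=20
  op3 P0: store L1 := 98 → M/I on L1; bus (none); mem=50
  op4 P1: load  L2 → I/E on L2; bus BusRd; mem=60
  op5 P1: store L1 := 45 → I/M on L1; bus BusRdX Flush; mem=98
  op6 P0: store L4 := 75 → M/I on L4; bus (none); mem=20
  op7 P1: load  L1 → I/M on L1; bus (none); mem=98
  op8 P1: load  L1 → I/M on L1; bus (none); mem=98

invalidations = 0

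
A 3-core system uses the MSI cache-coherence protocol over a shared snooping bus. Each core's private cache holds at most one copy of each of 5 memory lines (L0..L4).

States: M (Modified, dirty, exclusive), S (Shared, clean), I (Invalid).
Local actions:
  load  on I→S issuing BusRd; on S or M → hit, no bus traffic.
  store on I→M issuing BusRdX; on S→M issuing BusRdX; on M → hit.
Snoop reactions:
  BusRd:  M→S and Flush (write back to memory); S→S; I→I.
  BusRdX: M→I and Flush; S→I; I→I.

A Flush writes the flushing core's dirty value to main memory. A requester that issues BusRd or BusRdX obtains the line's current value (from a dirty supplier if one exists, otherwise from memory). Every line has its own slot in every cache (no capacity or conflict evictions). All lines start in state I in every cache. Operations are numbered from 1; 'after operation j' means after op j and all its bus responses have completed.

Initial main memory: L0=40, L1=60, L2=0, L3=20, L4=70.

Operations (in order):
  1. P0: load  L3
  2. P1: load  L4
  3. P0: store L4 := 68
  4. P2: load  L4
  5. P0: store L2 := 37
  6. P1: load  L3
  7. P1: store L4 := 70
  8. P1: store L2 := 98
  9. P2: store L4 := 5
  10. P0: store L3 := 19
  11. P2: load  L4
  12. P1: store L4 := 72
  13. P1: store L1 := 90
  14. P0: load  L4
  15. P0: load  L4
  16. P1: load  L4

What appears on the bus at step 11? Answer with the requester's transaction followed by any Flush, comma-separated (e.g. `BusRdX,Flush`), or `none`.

bus = none

[1] P0: load  L3 | P0:S(20), P1:I, P2:I | bus: BusRd
[2] P1: load  L4 | P0:I, P1:S(70), P2:I | bus: BusRd
[3] P0: store L4 := 68 | P0:M(68), P1:I, P2:I | bus: BusRdX
[4] P2: load  L4 | P0:S(68), P1:I, P2:S(68) | bus: BusRd,Flush
[5] P0: store L2 := 37 | P0:M(37), P1:I, P2:I | bus: BusRdX
[6] P1: load  L3 | P0:S(20), P1:S(20), P2:I | bus: BusRd
[7] P1: store L4 := 70 | P0:I, P1:M(70), P2:I | bus: BusRdX
[8] P1: store L2 := 98 | P0:I, P1:M(98), P2:I | bus: BusRdX,Flush
[9] P2: store L4 := 5 | P0:I, P1:I, P2:M(5) | bus: BusRdX,Flush
[10] P0: store L3 := 19 | P0:M(19), P1:I, P2:I | bus: BusRdX
[11] P2: load  L4 | P0:I, P1:I, P2:M(5) | bus: none
[12] P1: store L4 := 72 | P0:I, P1:M(72), P2:I | bus: BusRdX,Flush
[13] P1: store L1 := 90 | P0:I, P1:M(90), P2:I | bus: BusRdX
[14] P0: load  L4 | P0:S(72), P1:S(72), P2:I | bus: BusRd,Flush
[15] P0: load  L4 | P0:S(72), P1:S(72), P2:I | bus: none
[16] P1: load  L4 | P0:S(72), P1:S(72), P2:I | bus: none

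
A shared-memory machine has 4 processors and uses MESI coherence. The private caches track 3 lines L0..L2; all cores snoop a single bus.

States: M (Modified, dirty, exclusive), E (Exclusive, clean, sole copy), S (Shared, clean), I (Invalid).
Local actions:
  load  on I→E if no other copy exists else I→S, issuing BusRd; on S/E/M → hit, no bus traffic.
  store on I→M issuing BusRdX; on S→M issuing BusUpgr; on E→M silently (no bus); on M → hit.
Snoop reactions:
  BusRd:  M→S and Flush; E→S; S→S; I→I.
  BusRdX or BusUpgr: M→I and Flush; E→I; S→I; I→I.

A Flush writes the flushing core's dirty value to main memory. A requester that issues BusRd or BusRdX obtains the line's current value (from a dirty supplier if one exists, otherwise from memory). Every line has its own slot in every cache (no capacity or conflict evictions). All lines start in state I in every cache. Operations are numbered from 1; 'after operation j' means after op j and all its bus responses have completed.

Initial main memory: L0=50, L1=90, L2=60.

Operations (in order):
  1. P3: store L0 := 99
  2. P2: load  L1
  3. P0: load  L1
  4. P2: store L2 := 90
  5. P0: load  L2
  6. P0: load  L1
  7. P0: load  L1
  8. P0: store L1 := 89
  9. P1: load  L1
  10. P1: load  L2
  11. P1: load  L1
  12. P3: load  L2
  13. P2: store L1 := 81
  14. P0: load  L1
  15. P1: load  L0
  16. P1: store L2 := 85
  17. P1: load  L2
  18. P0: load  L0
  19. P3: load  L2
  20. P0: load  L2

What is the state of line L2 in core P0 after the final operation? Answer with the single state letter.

1. P3: store L0 := 99  bus=[BusRdX]  L0: P0=I P1=I P2=I P3=M  mem[L0]=50
2. P2: load  L1  bus=[BusRd]  L1: P0=I P1=I P2=E P3=I  mem[L1]=90
3. P0: load  L1  bus=[BusRd]  L1: P0=S P1=I P2=S P3=I  mem[L1]=90
4. P2: store L2 := 90  bus=[BusRdX]  L2: P0=I P1=I P2=M P3=I  mem[L2]=60
5. P0: load  L2  bus=[BusRd,Flush]  L2: P0=S P1=I P2=S P3=I  mem[L2]=90
6. P0: load  L1  bus=[-]  L1: P0=S P1=I P2=S P3=I  mem[L1]=90
7. P0: load  L1  bus=[-]  L1: P0=S P1=I P2=S P3=I  mem[L1]=90
8. P0: store L1 := 89  bus=[BusUpgr]  L1: P0=M P1=I P2=I P3=I  mem[L1]=90
9. P1: load  L1  bus=[BusRd,Flush]  L1: P0=S P1=S P2=I P3=I  mem[L1]=89
10. P1: load  L2  bus=[BusRd]  L2: P0=S P1=S P2=S P3=I  mem[L2]=90
11. P1: load  L1  bus=[-]  L1: P0=S P1=S P2=I P3=I  mem[L1]=89
12. P3: load  L2  bus=[BusRd]  L2: P0=S P1=S P2=S P3=S  mem[L2]=90
13. P2: store L1 := 81  bus=[BusRdX]  L1: P0=I P1=I P2=M P3=I  mem[L1]=89
14. P0: load  L1  bus=[BusRd,Flush]  L1: P0=S P1=I P2=S P3=I  mem[L1]=81
15. P1: load  L0  bus=[BusRd,Flush]  L0: P0=I P1=S P2=I P3=S  mem[L0]=99
16. P1: store L2 := 85  bus=[BusUpgr]  L2: P0=I P1=M P2=I P3=I  mem[L2]=90
17. P1: load  L2  bus=[-]  L2: P0=I P1=M P2=I P3=I  mem[L2]=90
18. P0: load  L0  bus=[BusRd]  L0: P0=S P1=S P2=I P3=S  mem[L0]=99
19. P3: load  L2  bus=[BusRd,Flush]  L2: P0=I P1=S P2=I P3=S  mem[L2]=85
20. P0: load  L2  bus=[BusRd]  L2: P0=S P1=S P2=I P3=S  mem[L2]=85

state = S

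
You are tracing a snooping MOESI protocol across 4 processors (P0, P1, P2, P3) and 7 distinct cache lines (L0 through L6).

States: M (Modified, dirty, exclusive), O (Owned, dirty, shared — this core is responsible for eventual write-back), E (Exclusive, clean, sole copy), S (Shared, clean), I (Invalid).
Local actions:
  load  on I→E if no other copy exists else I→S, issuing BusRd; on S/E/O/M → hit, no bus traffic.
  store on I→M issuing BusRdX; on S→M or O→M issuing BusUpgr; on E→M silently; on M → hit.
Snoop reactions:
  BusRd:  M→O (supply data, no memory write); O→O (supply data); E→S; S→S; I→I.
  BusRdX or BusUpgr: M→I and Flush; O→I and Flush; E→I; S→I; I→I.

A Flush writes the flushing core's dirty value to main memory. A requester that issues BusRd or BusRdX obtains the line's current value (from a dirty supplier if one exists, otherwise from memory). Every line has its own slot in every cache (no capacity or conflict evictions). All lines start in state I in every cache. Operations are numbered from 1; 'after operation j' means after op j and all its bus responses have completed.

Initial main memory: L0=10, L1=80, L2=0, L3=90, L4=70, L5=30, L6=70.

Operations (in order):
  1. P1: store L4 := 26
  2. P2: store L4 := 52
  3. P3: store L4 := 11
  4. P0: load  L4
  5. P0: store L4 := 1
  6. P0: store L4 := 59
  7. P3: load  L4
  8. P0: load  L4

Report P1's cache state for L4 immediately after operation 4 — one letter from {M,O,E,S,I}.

state = I

1. P1: store L4 := 26  bus=[BusRdX]  L4: P0=I P1=M P2=I P3=I  mem[L4]=70
2. P2: store L4 := 52  bus=[BusRdX,Flush]  L4: P0=I P1=I P2=M P3=I  mem[L4]=26
3. P3: store L4 := 11  bus=[BusRdX,Flush]  L4: P0=I P1=I P2=I P3=M  mem[L4]=52
4. P0: load  L4  bus=[BusRd]  L4: P0=S P1=I P2=I P3=O  mem[L4]=52
5. P0: store L4 := 1  bus=[BusUpgr,Flush]  L4: P0=M P1=I P2=I P3=I  mem[L4]=11
6. P0: store L4 := 59  bus=[-]  L4: P0=M P1=I P2=I P3=I  mem[L4]=11
7. P3: load  L4  bus=[BusRd]  L4: P0=O P1=I P2=I P3=S  mem[L4]=11
8. P0: load  L4  bus=[-]  L4: P0=O P1=I P2=I P3=S  mem[L4]=11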